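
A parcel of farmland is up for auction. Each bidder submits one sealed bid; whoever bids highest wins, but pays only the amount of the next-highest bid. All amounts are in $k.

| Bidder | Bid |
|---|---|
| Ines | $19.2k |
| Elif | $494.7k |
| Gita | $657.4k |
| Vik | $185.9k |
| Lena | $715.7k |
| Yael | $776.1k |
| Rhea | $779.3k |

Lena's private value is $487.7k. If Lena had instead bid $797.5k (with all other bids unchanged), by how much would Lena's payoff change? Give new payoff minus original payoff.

The highest bid among the other bidders is $779.3k; Lena's bid doesn't change that.
Original bid $715.7k: Lena is not highest (top rival bid is $779.3k); payoff $0k.
Alternative bid $797.5k: Lena is highest, pays the top rival bid $779.3k; payoff $487.7k − $779.3k = −$291.6k.
Change in payoff = −$291.6k − ($0k) = −$291.6k.

−$291.6k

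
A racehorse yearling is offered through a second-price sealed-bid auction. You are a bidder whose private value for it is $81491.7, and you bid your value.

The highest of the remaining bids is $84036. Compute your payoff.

Your bid $81491.7 is below the highest competing bid $84036, so you lose.
A losing bidder pays nothing and receives nothing: payoff = $0.

$0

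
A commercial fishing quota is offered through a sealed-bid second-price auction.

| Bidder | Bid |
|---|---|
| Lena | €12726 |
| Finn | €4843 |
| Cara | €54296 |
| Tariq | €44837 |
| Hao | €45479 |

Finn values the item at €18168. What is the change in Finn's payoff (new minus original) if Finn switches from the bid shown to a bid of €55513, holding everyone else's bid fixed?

The highest bid among the other bidders is €54296; Finn's bid doesn't change that.
Original bid €4843: Finn is not highest (top rival bid is €54296); payoff €0.
Alternative bid €55513: Finn is highest, pays the top rival bid €54296; payoff €18168 − €54296 = −€36128.
Change in payoff = −€36128 − (€0) = −€36128.

−€36128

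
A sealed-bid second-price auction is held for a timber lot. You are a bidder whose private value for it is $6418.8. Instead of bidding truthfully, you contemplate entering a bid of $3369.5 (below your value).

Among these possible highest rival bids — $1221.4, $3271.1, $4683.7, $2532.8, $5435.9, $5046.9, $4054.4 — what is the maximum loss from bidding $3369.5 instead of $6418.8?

$2364.4

$1221.4: same outcome either way → loss $0.
$3271.1: same outcome either way → loss $0.
$4683.7: truthful gives $1735.1, deviation gives $0 → loss $1735.1.
$2532.8: same outcome either way → loss $0.
$5435.9: truthful gives $982.9, deviation gives $0 → loss $982.9.
$5046.9: truthful gives $1371.9, deviation gives $0 → loss $1371.9.
$4054.4: truthful gives $2364.4, deviation gives $0 → loss $2364.4.
Maximum loss: $2364.4.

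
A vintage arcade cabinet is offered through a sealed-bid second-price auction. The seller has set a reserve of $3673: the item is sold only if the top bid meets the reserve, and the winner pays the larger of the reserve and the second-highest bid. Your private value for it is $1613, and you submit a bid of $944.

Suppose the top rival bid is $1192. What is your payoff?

Your bid $944 is below the highest competing bid $1192, so you lose. Payoff $0.

$0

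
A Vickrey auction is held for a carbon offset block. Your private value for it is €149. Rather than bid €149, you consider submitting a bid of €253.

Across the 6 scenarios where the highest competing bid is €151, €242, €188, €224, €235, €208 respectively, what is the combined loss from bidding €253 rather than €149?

€354

The deviation costs you only when the competing bid falls strictly between €149 and €253; elsewhere both bids give the same outcome.
€151: truthful payoff €0, deviation payoff −€2 → loss €2.
€242: truthful payoff €0, deviation payoff −€93 → loss €93.
€188: truthful payoff €0, deviation payoff −€39 → loss €39.
€224: truthful payoff €0, deviation payoff −€75 → loss €75.
€235: truthful payoff €0, deviation payoff −€86 → loss €86.
€208: truthful payoff €0, deviation payoff −€59 → loss €59.
Total loss = €2 + €93 + €39 + €75 + €86 + €59 = €354.
Because the price is fixed by the runner-up's bid, deviating from your value can only change a good outcome into a bad one — never the reverse.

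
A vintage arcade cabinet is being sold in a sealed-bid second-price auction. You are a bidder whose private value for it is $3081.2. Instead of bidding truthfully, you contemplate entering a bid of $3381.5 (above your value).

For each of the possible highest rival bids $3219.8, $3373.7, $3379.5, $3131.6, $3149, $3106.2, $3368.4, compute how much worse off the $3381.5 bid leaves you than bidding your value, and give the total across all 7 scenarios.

The deviation costs you only when the competing bid falls strictly between $3081.2 and $3381.5; elsewhere both bids give the same outcome.
$3219.8: truthful payoff $0, deviation payoff −$138.6 → loss $138.6.
$3373.7: truthful payoff $0, deviation payoff −$292.5 → loss $292.5.
$3379.5: truthful payoff $0, deviation payoff −$298.3 → loss $298.3.
$3131.6: truthful payoff $0, deviation payoff −$50.4 → loss $50.4.
$3149: truthful payoff $0, deviation payoff −$67.8 → loss $67.8.
$3106.2: truthful payoff $0, deviation payoff −$25 → loss $25.
$3368.4: truthful payoff $0, deviation payoff −$287.2 → loss $287.2.
Total loss = $138.6 + $292.5 + $298.3 + $50.4 + $67.8 + $25 + $287.2 = $1159.8.

$1159.8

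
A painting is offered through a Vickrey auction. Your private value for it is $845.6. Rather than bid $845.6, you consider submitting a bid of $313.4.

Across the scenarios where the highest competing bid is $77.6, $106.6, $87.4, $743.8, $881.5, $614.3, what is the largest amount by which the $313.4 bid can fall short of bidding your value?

$77.6: same outcome either way → loss $0.
$106.6: same outcome either way → loss $0.
$87.4: same outcome either way → loss $0.
$743.8: truthful gives $101.8, deviation gives $0 → loss $101.8.
$881.5: same outcome either way → loss $0.
$614.3: truthful gives $231.3, deviation gives $0 → loss $231.3.
Maximum loss: $231.3.

$231.3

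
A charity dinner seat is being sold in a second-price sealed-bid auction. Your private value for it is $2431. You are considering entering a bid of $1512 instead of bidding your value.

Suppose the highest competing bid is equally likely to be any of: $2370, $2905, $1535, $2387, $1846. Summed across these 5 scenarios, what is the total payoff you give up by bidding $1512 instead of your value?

The deviation costs you only when the competing bid falls strictly between $1512 and $2431; elsewhere both bids give the same outcome.
$2370: truthful payoff $61, deviation payoff $0 → loss $61.
$2905: outcomes coincide → loss $0.
$1535: truthful payoff $896, deviation payoff $0 → loss $896.
$2387: truthful payoff $44, deviation payoff $0 → loss $44.
$1846: truthful payoff $585, deviation payoff $0 → loss $585.
Total loss = $61 + $896 + $44 + $585 = $1586.

$1586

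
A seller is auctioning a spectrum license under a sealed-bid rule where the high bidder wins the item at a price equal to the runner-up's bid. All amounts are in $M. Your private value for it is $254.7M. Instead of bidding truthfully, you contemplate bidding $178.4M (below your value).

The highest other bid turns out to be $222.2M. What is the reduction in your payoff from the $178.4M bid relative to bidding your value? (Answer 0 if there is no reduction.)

Bidding your value $254.7M: you win (since $254.7M > $222.2M) and pay $222.2M. Payoff $32.5M.
Bidding $178.4M: you lose. Payoff $0M.
The competing bid $222.2M lies between your shaded bid and your value, so underbidding forfeits an item you could have won at a profitable price.
Loss from deviating = $32.5M − ($0M) = $32.5M.
Because the price is fixed by the runner-up's bid, deviating from your value can only change a good outcome into a bad one — never the reverse.

$32.5M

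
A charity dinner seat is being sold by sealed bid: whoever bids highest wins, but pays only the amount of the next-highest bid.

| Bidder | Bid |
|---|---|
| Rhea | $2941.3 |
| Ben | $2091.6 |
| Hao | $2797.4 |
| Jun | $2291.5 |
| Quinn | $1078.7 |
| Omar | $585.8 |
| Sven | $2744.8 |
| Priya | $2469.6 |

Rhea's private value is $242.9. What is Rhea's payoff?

−$2554.5

Highest bid: Rhea at $2941.3, so Rhea wins.
Second-highest bid: Hao at $2797.4 — that is the price the winner pays.
Rhea's payoff = value − price = $242.9 − $2797.4 = −$2554.5.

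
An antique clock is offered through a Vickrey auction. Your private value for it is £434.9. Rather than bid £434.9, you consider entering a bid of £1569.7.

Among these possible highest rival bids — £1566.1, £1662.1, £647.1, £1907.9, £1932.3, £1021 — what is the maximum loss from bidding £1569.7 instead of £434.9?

£1131.2

£1566.1: truthful gives £0, deviation gives −£1131.2 → loss £1131.2.
£1662.1: same outcome either way → loss £0.
£647.1: truthful gives £0, deviation gives −£212.2 → loss £212.2.
£1907.9: same outcome either way → loss £0.
£1932.3: same outcome either way → loss £0.
£1021: truthful gives £0, deviation gives −£586.1 → loss £586.1.
Maximum loss: £1131.2.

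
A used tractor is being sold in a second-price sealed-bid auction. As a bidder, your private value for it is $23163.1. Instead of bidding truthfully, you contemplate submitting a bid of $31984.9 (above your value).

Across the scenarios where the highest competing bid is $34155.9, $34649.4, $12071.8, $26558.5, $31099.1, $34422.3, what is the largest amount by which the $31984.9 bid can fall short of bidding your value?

$7936

$34155.9: same outcome either way → loss $0.
$34649.4: same outcome either way → loss $0.
$12071.8: same outcome either way → loss $0.
$26558.5: truthful gives $0, deviation gives −$3395.4 → loss $3395.4.
$31099.1: truthful gives $0, deviation gives −$7936 → loss $7936.
$34422.3: same outcome either way → loss $0.
Maximum loss: $7936.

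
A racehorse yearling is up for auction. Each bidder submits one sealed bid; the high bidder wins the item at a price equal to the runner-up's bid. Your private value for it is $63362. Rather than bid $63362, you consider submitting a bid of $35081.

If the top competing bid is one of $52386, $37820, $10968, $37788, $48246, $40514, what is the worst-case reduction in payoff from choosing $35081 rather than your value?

$25574

$52386: truthful gives $10976, deviation gives $0 → loss $10976.
$37820: truthful gives $25542, deviation gives $0 → loss $25542.
$10968: same outcome either way → loss $0.
$37788: truthful gives $25574, deviation gives $0 → loss $25574.
$48246: truthful gives $15116, deviation gives $0 → loss $15116.
$40514: truthful gives $22848, deviation gives $0 → loss $22848.
Maximum loss: $25574.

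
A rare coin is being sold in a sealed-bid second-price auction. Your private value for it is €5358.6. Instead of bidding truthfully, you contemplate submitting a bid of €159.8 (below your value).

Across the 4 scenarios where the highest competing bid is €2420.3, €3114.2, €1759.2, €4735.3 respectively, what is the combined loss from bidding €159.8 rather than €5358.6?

€9405.4

The deviation costs you only when the competing bid falls strictly between €159.8 and €5358.6; elsewhere both bids give the same outcome.
€2420.3: truthful payoff €2938.3, deviation payoff €0 → loss €2938.3.
€3114.2: truthful payoff €2244.4, deviation payoff €0 → loss €2244.4.
€1759.2: truthful payoff €3599.4, deviation payoff €0 → loss €3599.4.
€4735.3: truthful payoff €623.3, deviation payoff €0 → loss €623.3.
Total loss = €2938.3 + €2244.4 + €3599.4 + €623.3 = €9405.4.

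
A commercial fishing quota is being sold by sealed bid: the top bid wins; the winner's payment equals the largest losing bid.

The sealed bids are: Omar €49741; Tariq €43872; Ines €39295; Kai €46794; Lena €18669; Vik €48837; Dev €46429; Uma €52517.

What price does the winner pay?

€49741

Highest bid: Uma at €52517, so Uma wins.
Second-highest bid: Omar at €49741 — that is the price the winner pays.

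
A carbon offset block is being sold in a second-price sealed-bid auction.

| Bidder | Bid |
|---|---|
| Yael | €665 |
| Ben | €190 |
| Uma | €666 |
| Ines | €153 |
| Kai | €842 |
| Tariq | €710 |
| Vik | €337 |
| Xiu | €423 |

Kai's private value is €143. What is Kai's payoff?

Highest bid: Kai at €842, so Kai wins.
Second-highest bid: Tariq at €710 — that is the price the winner pays.
Kai's payoff = value − price = €143 − €710 = −€567.

−€567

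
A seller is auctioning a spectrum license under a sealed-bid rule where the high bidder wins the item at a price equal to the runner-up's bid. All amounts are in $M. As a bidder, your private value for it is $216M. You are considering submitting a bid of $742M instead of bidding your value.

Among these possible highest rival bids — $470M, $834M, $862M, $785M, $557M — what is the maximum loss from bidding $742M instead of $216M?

$470M: truthful gives $0M, deviation gives −$254M → loss $254M.
$834M: same outcome either way → loss $0M.
$862M: same outcome either way → loss $0M.
$785M: same outcome either way → loss $0M.
$557M: truthful gives $0M, deviation gives −$341M → loss $341M.
Maximum loss: $341M.

$341M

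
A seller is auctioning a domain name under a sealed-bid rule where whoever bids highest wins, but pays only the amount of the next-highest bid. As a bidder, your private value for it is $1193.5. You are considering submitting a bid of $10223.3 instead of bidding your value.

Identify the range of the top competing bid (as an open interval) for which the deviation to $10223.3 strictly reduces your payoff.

($1193.5, $10223.3)

If the competing bid is below $1193.5, both bids win at the same price — no difference.
If it is above $10223.3, both bids lose — no difference.
If it lies strictly between $1193.5 and $10223.3, bidding your value loses (payoff 0) while bidding $10223.3 wins at a price above your value (payoff negative).
So the deviation strictly hurts on the open interval ($1193.5, $10223.3).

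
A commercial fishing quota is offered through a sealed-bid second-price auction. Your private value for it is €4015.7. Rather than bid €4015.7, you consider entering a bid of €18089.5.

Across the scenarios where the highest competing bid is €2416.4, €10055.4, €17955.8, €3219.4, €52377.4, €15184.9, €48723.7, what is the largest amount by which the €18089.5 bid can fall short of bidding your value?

€13940.1

€2416.4: same outcome either way → loss €0.
€10055.4: truthful gives €0, deviation gives −€6039.7 → loss €6039.7.
€17955.8: truthful gives €0, deviation gives −€13940.1 → loss €13940.1.
€3219.4: same outcome either way → loss €0.
€52377.4: same outcome either way → loss €0.
€15184.9: truthful gives €0, deviation gives −€11169.2 → loss €11169.2.
€48723.7: same outcome either way → loss €0.
Maximum loss: €13940.1.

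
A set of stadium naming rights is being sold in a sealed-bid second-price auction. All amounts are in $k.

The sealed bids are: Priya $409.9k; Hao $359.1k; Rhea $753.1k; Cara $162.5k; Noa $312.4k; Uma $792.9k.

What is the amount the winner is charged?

Highest bid: Uma at $792.9k, so Uma wins.
Second-highest bid: Rhea at $753.1k — that is the price the winner pays.

$753.1k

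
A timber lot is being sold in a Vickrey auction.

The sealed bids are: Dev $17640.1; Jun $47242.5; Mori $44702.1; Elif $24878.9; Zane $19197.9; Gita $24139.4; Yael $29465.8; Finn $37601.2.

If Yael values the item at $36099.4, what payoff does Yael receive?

Highest bid: Jun at $47242.5, so Jun wins.
Second-highest bid: Mori at $44702.1 — that is the price the winner pays.
Yael did not win, so Yael pays nothing and receives nothing: payoff $0.

$0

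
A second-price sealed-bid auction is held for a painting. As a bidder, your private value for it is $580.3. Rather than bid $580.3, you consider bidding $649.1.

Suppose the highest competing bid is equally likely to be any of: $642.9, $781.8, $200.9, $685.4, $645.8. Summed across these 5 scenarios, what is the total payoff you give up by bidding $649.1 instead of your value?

$128.1

The deviation costs you only when the competing bid falls strictly between $580.3 and $649.1; elsewhere both bids give the same outcome.
$642.9: truthful payoff $0, deviation payoff −$62.6 → loss $62.6.
$781.8: outcomes coincide → loss $0.
$200.9: outcomes coincide → loss $0.
$685.4: outcomes coincide → loss $0.
$645.8: truthful payoff $0, deviation payoff −$65.5 → loss $65.5.
Total loss = $62.6 + $65.5 = $128.1.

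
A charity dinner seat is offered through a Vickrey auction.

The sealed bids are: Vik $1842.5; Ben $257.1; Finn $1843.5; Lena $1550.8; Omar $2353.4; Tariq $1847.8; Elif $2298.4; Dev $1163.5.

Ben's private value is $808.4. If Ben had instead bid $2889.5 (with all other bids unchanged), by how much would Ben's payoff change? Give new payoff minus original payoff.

−$1545

The highest bid among the other bidders is $2353.4; Ben's bid doesn't change that.
Original bid $257.1: Ben is not highest (top rival bid is $2353.4); payoff $0.
Alternative bid $2889.5: Ben is highest, pays the top rival bid $2353.4; payoff $808.4 − $2353.4 = −$1545.
Change in payoff = −$1545 − ($0) = −$1545.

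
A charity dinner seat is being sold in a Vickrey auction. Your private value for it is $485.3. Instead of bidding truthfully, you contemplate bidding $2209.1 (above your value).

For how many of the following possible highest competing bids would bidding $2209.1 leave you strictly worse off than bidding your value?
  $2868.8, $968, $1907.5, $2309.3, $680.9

The deviation hurts exactly when the highest competing bid lies strictly between $485.3 and $2209.1 — overbidding then wins at a price above your value.
$2868.8: above both → same outcome either way.
$968: inside the interval → strictly worse (loss $482.7).
$1907.5: inside the interval → strictly worse (loss $1422.2).
$2309.3: above both → same outcome either way.
$680.9: inside the interval → strictly worse (loss $195.6).
Count: 3.

3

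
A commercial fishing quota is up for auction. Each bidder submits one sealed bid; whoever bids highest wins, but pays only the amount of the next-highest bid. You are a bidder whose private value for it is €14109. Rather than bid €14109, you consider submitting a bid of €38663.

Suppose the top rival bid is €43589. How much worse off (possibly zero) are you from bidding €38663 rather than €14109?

€0

Bidding your value €14109: you lose (since €14109 < €43589). Payoff €0.
Bidding €38663: you lose. Payoff €0.
Difference = €0 − €0 = €0; both bids lead to the same outcome because the competing bid is above both your value and your alternative bid.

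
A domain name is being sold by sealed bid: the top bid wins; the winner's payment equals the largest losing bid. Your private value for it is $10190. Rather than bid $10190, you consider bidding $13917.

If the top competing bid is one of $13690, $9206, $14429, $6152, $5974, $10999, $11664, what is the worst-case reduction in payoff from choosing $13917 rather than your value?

$3500

$13690: truthful gives $0, deviation gives −$3500 → loss $3500.
$9206: same outcome either way → loss $0.
$14429: same outcome either way → loss $0.
$6152: same outcome either way → loss $0.
$5974: same outcome either way → loss $0.
$10999: truthful gives $0, deviation gives −$809 → loss $809.
$11664: truthful gives $0, deviation gives −$1474 → loss $1474.
Maximum loss: $3500.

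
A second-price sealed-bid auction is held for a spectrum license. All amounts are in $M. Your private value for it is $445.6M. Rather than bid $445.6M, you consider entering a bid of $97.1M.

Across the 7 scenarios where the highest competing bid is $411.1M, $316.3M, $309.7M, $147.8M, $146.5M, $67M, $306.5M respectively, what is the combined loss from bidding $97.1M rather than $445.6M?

The deviation costs you only when the competing bid falls strictly between $97.1M and $445.6M; elsewhere both bids give the same outcome.
$411.1M: truthful payoff $34.5M, deviation payoff $0M → loss $34.5M.
$316.3M: truthful payoff $129.3M, deviation payoff $0M → loss $129.3M.
$309.7M: truthful payoff $135.9M, deviation payoff $0M → loss $135.9M.
$147.8M: truthful payoff $297.8M, deviation payoff $0M → loss $297.8M.
$146.5M: truthful payoff $299.1M, deviation payoff $0M → loss $299.1M.
$67M: outcomes coincide → loss $0M.
$306.5M: truthful payoff $139.1M, deviation payoff $0M → loss $139.1M.
Total loss = $34.5M + $129.3M + $135.9M + $297.8M + $299.1M + $139.1M = $1035.7M.

$1035.7M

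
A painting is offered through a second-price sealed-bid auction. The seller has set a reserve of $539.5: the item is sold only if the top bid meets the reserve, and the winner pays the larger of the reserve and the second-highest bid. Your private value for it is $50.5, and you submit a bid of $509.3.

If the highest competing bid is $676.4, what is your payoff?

Your bid $509.3 is below the highest competing bid $676.4, so you lose. Payoff $0.

$0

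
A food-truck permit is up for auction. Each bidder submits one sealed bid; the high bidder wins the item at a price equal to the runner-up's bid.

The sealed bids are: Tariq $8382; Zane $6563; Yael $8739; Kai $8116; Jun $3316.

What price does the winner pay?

$8382

Highest bid: Yael at $8739, so Yael wins.
Second-highest bid: Tariq at $8382 — that is the price the winner pays.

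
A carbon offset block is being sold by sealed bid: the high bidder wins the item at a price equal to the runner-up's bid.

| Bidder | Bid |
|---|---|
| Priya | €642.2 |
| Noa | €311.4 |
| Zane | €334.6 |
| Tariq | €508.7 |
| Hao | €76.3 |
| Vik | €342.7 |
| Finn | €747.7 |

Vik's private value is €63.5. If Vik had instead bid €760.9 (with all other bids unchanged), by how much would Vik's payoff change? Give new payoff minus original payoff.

−€684.2

The highest bid among the other bidders is €747.7; Vik's bid doesn't change that.
Original bid €342.7: Vik is not highest (top rival bid is €747.7); payoff €0.
Alternative bid €760.9: Vik is highest, pays the top rival bid €747.7; payoff €63.5 − €747.7 = −€684.2.
Change in payoff = −€684.2 − (€0) = −€684.2.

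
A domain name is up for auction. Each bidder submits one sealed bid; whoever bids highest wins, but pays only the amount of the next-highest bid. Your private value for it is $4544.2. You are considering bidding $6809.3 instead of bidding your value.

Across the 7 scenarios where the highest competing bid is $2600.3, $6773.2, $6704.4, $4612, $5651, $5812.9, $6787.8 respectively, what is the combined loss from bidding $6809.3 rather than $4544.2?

The deviation costs you only when the competing bid falls strictly between $4544.2 and $6809.3; elsewhere both bids give the same outcome.
$2600.3: outcomes coincide → loss $0.
$6773.2: truthful payoff $0, deviation payoff −$2229 → loss $2229.
$6704.4: truthful payoff $0, deviation payoff −$2160.2 → loss $2160.2.
$4612: truthful payoff $0, deviation payoff −$67.8 → loss $67.8.
$5651: truthful payoff $0, deviation payoff −$1106.8 → loss $1106.8.
$5812.9: truthful payoff $0, deviation payoff −$1268.7 → loss $1268.7.
$6787.8: truthful payoff $0, deviation payoff −$2243.6 → loss $2243.6.
Total loss = $2229 + $2160.2 + $67.8 + $1106.8 + $1268.7 + $2243.6 = $9076.1.

$9076.1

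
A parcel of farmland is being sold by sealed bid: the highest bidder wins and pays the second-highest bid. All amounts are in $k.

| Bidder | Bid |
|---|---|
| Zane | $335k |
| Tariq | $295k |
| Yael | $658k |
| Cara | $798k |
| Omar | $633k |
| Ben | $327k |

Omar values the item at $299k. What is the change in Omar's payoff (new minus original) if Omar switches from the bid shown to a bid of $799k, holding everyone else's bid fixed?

The highest bid among the other bidders is $798k; Omar's bid doesn't change that.
Original bid $633k: Omar is not highest (top rival bid is $798k); payoff $0k.
Alternative bid $799k: Omar is highest, pays the top rival bid $798k; payoff $299k − $798k = −$499k.
Change in payoff = −$499k − ($0k) = −$499k.

−$499k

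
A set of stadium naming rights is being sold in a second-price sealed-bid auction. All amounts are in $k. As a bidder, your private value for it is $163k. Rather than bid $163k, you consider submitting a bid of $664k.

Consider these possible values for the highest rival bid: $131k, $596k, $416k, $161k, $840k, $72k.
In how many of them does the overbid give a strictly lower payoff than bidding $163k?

The deviation hurts exactly when the highest competing bid lies strictly between $163k and $664k — overbidding then wins at a price above your value.
$131k: below both → same outcome either way.
$596k: inside the interval → strictly worse (loss $433k).
$416k: inside the interval → strictly worse (loss $253k).
$161k: below both → same outcome either way.
$840k: above both → same outcome either way.
$72k: below both → same outcome either way.
Count: 2.

2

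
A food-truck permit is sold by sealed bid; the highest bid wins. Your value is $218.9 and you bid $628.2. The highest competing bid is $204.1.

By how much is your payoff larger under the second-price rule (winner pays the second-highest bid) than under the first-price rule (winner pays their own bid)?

$424.1

You have the highest bid, so you win under either rule.
Second-price: pay $204.1 → payoff $14.8.
First-price: pay your own bid $628.2 → payoff −$409.3.
Difference = $14.8 − (−$409.3) = $424.1.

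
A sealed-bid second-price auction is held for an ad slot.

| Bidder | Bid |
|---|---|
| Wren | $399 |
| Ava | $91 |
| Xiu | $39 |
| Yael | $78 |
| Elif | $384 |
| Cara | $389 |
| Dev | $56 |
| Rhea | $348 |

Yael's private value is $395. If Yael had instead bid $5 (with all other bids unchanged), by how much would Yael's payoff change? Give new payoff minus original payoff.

The highest bid among the other bidders is $399; Yael's bid doesn't change that.
Original bid $78: Yael is not highest (top rival bid is $399); payoff $0.
Alternative bid $5: Yael is not highest (top rival bid is $399); payoff $0.
Change in payoff = $0 − ($0) = $0.

$0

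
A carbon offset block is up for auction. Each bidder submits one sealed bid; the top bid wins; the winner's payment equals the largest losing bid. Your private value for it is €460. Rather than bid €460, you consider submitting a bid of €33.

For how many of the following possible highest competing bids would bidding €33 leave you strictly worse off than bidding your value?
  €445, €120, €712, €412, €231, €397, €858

The deviation hurts exactly when the highest competing bid lies strictly between €33 and €460 — underbidding then forfeits a profitable win.
€445: inside the interval → strictly worse (loss €15).
€120: inside the interval → strictly worse (loss €340).
€712: above both → same outcome either way.
€412: inside the interval → strictly worse (loss €48).
€231: inside the interval → strictly worse (loss €229).
€397: inside the interval → strictly worse (loss €63).
€858: above both → same outcome either way.
Count: 5.

5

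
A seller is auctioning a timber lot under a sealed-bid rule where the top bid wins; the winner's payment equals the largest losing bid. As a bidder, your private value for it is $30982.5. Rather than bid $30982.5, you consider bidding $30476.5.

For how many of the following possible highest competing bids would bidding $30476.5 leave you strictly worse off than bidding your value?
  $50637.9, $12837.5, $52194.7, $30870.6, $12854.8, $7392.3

The deviation hurts exactly when the highest competing bid lies strictly between $30476.5 and $30982.5 — underbidding then forfeits a profitable win.
$50637.9: above both → same outcome either way.
$12837.5: below both → same outcome either way.
$52194.7: above both → same outcome either way.
$30870.6: inside the interval → strictly worse (loss $111.9).
$12854.8: below both → same outcome either way.
$7392.3: below both → same outcome either way.
Count: 1.

1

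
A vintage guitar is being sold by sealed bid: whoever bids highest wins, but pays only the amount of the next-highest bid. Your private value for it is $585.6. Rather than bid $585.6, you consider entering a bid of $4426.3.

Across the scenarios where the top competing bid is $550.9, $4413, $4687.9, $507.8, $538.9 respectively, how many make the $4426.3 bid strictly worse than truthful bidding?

The deviation hurts exactly when the highest competing bid lies strictly between $585.6 and $4426.3 — overbidding then wins at a price above your value.
$550.9: below both → same outcome either way.
$4413: inside the interval → strictly worse (loss $3827.4).
$4687.9: above both → same outcome either way.
$507.8: below both → same outcome either way.
$538.9: below both → same outcome either way.
Count: 1.

1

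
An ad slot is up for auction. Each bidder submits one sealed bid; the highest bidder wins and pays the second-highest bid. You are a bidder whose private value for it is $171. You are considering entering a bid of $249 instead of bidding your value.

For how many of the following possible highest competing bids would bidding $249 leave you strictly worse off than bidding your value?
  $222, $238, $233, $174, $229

The deviation hurts exactly when the highest competing bid lies strictly between $171 and $249 — overbidding then wins at a price above your value.
$222: inside the interval → strictly worse (loss $51).
$238: inside the interval → strictly worse (loss $67).
$233: inside the interval → strictly worse (loss $62).
$174: inside the interval → strictly worse (loss $3).
$229: inside the interval → strictly worse (loss $58).
Count: 5.

5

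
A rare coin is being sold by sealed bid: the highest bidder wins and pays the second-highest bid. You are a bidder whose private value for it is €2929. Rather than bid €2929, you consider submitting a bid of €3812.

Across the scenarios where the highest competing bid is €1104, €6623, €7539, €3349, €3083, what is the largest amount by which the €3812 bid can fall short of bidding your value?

€1104: same outcome either way → loss €0.
€6623: same outcome either way → loss €0.
€7539: same outcome either way → loss €0.
€3349: truthful gives €0, deviation gives −€420 → loss €420.
€3083: truthful gives €0, deviation gives −€154 → loss €154.
Maximum loss: €420.

€420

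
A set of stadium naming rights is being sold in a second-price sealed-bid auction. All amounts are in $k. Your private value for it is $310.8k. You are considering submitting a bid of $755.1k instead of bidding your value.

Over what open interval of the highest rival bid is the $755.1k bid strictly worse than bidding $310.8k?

If the competing bid is below $310.8k, both bids win at the same price — no difference.
If it is above $755.1k, both bids lose — no difference.
If it lies strictly between $310.8k and $755.1k, bidding your value loses (payoff 0) while bidding $755.1k wins at a price above your value (payoff negative).
So the deviation strictly hurts on the open interval ($310.8k, $755.1k).

($310.8k, $755.1k)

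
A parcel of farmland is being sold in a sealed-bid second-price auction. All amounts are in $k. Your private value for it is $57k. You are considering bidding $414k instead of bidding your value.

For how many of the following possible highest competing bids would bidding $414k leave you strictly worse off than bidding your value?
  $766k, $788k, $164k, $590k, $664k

1

The deviation hurts exactly when the highest competing bid lies strictly between $57k and $414k — overbidding then wins at a price above your value.
$766k: above both → same outcome either way.
$788k: above both → same outcome either way.
$164k: inside the interval → strictly worse (loss $107k).
$590k: above both → same outcome either way.
$664k: above both → same outcome either way.
Count: 1.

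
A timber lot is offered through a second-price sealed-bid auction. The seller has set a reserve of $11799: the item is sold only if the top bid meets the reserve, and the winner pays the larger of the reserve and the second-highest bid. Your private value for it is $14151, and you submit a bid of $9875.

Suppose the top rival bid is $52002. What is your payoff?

$0

Your bid $9875 is below the highest competing bid $52002, so you lose. Payoff $0.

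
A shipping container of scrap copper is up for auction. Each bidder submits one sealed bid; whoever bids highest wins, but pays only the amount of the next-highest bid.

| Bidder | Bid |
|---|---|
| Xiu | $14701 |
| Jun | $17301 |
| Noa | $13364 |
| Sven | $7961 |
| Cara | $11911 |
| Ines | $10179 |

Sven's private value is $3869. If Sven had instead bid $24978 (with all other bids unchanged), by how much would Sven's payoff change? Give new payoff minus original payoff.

The highest bid among the other bidders is $17301; Sven's bid doesn't change that.
Original bid $7961: Sven is not highest (top rival bid is $17301); payoff $0.
Alternative bid $24978: Sven is highest, pays the top rival bid $17301; payoff $3869 − $17301 = −$13432.
Change in payoff = −$13432 − ($0) = −$13432.

−$13432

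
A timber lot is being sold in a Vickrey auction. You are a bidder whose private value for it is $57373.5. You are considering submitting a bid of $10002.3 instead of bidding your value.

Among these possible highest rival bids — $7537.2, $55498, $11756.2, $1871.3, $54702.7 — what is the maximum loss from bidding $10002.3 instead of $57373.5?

$7537.2: same outcome either way → loss $0.
$55498: truthful gives $1875.5, deviation gives $0 → loss $1875.5.
$11756.2: truthful gives $45617.3, deviation gives $0 → loss $45617.3.
$1871.3: same outcome either way → loss $0.
$54702.7: truthful gives $2670.8, deviation gives $0 → loss $2670.8.
Maximum loss: $45617.3.

$45617.3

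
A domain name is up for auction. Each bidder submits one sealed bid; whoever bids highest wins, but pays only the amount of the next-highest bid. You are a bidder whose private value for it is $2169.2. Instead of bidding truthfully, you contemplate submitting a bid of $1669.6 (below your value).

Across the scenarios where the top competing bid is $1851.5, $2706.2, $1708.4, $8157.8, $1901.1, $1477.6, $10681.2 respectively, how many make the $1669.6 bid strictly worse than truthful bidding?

3

The deviation hurts exactly when the highest competing bid lies strictly between $1669.6 and $2169.2 — underbidding then forfeits a profitable win.
$1851.5: inside the interval → strictly worse (loss $317.7).
$2706.2: above both → same outcome either way.
$1708.4: inside the interval → strictly worse (loss $460.8).
$8157.8: above both → same outcome either way.
$1901.1: inside the interval → strictly worse (loss $268.1).
$1477.6: below both → same outcome either way.
$10681.2: above both → same outcome either way.
Count: 3.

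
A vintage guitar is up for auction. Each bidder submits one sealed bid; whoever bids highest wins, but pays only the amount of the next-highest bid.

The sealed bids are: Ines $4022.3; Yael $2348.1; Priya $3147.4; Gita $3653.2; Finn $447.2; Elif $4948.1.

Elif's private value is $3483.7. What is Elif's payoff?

Highest bid: Elif at $4948.1, so Elif wins.
Second-highest bid: Ines at $4022.3 — that is the price the winner pays.
Elif's payoff = value − price = $3483.7 − $4022.3 = −$538.6.

−$538.6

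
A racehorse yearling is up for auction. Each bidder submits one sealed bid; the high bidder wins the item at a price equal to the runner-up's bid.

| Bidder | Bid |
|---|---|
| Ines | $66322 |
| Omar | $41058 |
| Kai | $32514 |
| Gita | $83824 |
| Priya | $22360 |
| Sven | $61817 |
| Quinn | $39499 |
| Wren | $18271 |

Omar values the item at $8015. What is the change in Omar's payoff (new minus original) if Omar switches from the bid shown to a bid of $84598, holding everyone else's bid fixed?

The highest bid among the other bidders is $83824; Omar's bid doesn't change that.
Original bid $41058: Omar is not highest (top rival bid is $83824); payoff $0.
Alternative bid $84598: Omar is highest, pays the top rival bid $83824; payoff $8015 − $83824 = −$75809.
Change in payoff = −$75809 − ($0) = −$75809.

−$75809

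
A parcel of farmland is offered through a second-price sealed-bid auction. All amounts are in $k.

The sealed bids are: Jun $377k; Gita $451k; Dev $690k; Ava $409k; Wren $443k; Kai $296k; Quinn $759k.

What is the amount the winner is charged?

Highest bid: Quinn at $759k, so Quinn wins.
Second-highest bid: Dev at $690k — that is the price the winner pays.

$690k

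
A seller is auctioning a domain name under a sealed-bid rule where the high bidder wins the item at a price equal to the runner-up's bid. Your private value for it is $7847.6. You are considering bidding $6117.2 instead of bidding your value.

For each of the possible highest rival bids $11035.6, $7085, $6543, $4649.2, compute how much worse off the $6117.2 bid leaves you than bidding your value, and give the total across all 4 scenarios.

$2067.2

The deviation costs you only when the competing bid falls strictly between $6117.2 and $7847.6; elsewhere both bids give the same outcome.
$11035.6: outcomes coincide → loss $0.
$7085: truthful payoff $762.6, deviation payoff $0 → loss $762.6.
$6543: truthful payoff $1304.6, deviation payoff $0 → loss $1304.6.
$4649.2: outcomes coincide → loss $0.
Total loss = $762.6 + $1304.6 = $2067.2.
Truthful bidding weakly dominates here: raising your bid can only win items priced above your value, and lowering it can only forfeit items priced below.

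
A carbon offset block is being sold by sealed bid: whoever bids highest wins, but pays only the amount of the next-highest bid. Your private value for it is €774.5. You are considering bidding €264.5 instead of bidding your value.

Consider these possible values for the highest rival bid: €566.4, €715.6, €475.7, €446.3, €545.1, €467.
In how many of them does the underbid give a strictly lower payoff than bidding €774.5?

6

The deviation hurts exactly when the highest competing bid lies strictly between €264.5 and €774.5 — underbidding then forfeits a profitable win.
€566.4: inside the interval → strictly worse (loss €208.1).
€715.6: inside the interval → strictly worse (loss €58.9).
€475.7: inside the interval → strictly worse (loss €298.8).
€446.3: inside the interval → strictly worse (loss €328.2).
€545.1: inside the interval → strictly worse (loss €229.4).
€467: inside the interval → strictly worse (loss €307.5).
Count: 6.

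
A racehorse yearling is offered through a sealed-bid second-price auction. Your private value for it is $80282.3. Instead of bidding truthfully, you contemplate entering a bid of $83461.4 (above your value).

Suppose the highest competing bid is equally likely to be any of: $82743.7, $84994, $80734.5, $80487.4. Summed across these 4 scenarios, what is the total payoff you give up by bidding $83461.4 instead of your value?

$3118.7

The deviation costs you only when the competing bid falls strictly between $80282.3 and $83461.4; elsewhere both bids give the same outcome.
$82743.7: truthful payoff $0, deviation payoff −$2461.4 → loss $2461.4.
$84994: outcomes coincide → loss $0.
$80734.5: truthful payoff $0, deviation payoff −$452.2 → loss $452.2.
$80487.4: truthful payoff $0, deviation payoff −$205.1 → loss $205.1.
Total loss = $2461.4 + $452.2 + $205.1 = $3118.7.
Because the price is fixed by the runner-up's bid, deviating from your value can only change a good outcome into a bad one — never the reverse.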